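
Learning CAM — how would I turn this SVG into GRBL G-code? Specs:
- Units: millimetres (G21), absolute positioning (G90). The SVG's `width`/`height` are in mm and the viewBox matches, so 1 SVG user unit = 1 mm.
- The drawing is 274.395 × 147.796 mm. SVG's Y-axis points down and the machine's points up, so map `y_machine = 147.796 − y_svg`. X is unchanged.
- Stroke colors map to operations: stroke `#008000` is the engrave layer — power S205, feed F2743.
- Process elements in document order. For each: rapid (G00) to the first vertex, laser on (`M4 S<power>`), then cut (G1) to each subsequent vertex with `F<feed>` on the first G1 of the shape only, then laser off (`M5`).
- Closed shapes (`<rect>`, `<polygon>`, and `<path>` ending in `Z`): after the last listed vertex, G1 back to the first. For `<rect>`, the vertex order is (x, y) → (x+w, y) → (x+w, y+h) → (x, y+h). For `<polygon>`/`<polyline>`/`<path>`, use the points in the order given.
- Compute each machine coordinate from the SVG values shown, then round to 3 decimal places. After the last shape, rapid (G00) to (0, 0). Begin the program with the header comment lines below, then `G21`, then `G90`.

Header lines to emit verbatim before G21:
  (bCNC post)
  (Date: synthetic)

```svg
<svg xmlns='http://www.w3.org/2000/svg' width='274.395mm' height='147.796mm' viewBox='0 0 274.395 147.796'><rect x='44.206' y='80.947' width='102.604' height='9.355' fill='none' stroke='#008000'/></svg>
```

Since the viewBox matches the mm dimensions, user units are millimetres directly. The only transform is the Y-flip y_m = 147.796 − y_svg.

Shape 1 is a rectangle drawn with `<rect>`. Its stroke #008000 means engrave at S205, F2743. After flipping Y the toolpath is (44.206,66.849) → (146.810,66.849) → (146.810,57.494) → (44.206,57.494) → (44.206,66.849), returning to the start.

(bCNC post)
(Date: synthetic)
G21
G90
G00 X44.206 Y66.849
M4 S205
G1 X146.810 Y66.849 F2743
G1 X146.810 Y57.494
G1 X44.206 Y57.494
G1 X44.206 Y66.849
M5
G00 X0.000 Y0.000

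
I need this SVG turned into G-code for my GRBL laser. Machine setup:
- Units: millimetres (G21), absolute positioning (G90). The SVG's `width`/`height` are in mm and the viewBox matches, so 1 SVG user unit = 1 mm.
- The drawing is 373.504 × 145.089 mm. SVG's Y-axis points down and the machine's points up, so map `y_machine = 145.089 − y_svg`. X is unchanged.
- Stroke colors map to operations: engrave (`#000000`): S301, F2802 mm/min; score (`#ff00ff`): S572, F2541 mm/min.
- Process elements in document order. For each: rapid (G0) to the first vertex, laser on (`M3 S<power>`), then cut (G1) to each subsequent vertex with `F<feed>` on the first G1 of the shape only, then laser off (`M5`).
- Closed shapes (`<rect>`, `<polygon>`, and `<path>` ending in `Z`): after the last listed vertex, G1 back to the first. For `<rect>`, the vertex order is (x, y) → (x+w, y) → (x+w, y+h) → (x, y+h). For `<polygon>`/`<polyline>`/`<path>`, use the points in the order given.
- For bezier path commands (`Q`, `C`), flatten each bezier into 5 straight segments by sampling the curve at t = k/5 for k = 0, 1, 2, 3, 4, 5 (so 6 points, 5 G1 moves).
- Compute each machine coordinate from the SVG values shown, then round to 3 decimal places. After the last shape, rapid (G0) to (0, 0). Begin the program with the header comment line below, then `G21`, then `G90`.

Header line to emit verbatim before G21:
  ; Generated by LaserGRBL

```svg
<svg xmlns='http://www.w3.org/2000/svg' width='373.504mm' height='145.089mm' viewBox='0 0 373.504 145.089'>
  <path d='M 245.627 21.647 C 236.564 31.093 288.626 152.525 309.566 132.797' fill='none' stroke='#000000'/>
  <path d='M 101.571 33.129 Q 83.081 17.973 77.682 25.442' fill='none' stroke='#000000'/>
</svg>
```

1 u = 1 mm; y_m = 145.089 − y.

[1] `<path>` cubic bezier, #000000→engrave S301 F2802: (245.627,123.442) → (246.786,106.361) → (258.188,74.555) → (275.403,40.174) → (294.005,15.369) → (309.566,12.292)

[2] `<path>` quadratic bezier, #000000→engrave S301 F2802: (101.571,111.960) → (94.699,117.117) → (88.874,120.465) → (84.096,122.002) → (80.365,121.730) → (77.682,119.647)

; Generated by LaserGRBL
G21
G90
G0 X245.627 Y123.442
M3 S301
G1 X246.786 Y106.361 F2802
G1 X258.188 Y74.555
G1 X275.403 Y40.174
G1 X294.005 Y15.369
G1 X309.566 Y12.292
M5
G0 X101.571 Y111.960
M3 S301
G1 X94.699 Y117.117 F2802
G1 X88.874 Y120.465
G1 X84.096 Y122.002
G1 X80.365 Y121.730
G1 X77.682 Y119.647
M5
G0 X0.000 Y0.000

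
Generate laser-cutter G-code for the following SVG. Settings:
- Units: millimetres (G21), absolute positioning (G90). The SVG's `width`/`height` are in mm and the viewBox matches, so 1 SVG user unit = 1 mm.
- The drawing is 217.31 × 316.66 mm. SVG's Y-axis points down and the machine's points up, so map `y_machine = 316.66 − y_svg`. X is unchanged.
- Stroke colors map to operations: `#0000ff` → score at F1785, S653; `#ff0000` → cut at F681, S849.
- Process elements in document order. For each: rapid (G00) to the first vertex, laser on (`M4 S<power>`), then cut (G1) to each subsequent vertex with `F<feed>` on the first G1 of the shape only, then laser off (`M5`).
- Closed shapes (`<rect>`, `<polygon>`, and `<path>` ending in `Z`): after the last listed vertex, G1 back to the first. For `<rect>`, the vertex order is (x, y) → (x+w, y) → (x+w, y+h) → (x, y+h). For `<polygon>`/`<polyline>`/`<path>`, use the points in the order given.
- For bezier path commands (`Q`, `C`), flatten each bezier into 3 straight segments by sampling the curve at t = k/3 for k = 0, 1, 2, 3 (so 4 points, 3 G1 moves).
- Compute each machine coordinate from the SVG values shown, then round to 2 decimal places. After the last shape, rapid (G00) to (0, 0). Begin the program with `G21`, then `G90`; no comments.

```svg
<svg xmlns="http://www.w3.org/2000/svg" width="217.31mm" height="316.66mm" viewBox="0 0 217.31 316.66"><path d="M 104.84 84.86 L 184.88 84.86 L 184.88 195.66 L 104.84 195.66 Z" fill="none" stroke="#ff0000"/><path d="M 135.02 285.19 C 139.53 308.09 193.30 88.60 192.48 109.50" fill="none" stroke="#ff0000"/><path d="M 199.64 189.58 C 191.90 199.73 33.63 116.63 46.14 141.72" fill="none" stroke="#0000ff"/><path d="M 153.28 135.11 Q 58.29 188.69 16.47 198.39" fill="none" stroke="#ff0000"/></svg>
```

1 u = 1 mm; y_m = 316.66 − y.

[1] `<path>` rectangle, #ff0000→cut S849 F681: (104.84,231.80) → (184.88,231.80) → (184.88,121.00) → (104.84,121.00) → (104.84,231.80) (closed)

[2] `<path>` cubic bezier, #ff0000→cut S849 F681: (135.02,31.47) → (152.10,71.49) → (178.95,165.81) → (192.48,207.16)

[3] `<path>` cubic bezier, #0000ff→score S653 F1785: (199.64,127.08) → (153.62,140.55) → (78.66,171.43) → (46.14,174.94)

[4] `<path>` quadratic bezier, #ff0000→cut S849 F681: (153.28,181.55) → (95.86,150.71) → (50.26,129.61) → (16.47,118.27)

G21
G90
G00 X104.84 Y231.80
M4 S849
G1 X184.88 Y231.80 F681
G1 X184.88 Y121.00
G1 X104.84 Y121.00
G1 X104.84 Y231.80
M5
G00 X135.02 Y31.47
M4 S849
G1 X152.10 Y71.49 F681
G1 X178.95 Y165.81
G1 X192.48 Y207.16
M5
G00 X199.64 Y127.08
M4 S653
G1 X153.62 Y140.55 F1785
G1 X78.66 Y171.43
G1 X46.14 Y174.94
M5
G00 X153.28 Y181.55
M4 S849
G1 X95.86 Y150.71 F681
G1 X50.26 Y129.61
G1 X16.47 Y118.27
M5
G00 X0.00 Y0.00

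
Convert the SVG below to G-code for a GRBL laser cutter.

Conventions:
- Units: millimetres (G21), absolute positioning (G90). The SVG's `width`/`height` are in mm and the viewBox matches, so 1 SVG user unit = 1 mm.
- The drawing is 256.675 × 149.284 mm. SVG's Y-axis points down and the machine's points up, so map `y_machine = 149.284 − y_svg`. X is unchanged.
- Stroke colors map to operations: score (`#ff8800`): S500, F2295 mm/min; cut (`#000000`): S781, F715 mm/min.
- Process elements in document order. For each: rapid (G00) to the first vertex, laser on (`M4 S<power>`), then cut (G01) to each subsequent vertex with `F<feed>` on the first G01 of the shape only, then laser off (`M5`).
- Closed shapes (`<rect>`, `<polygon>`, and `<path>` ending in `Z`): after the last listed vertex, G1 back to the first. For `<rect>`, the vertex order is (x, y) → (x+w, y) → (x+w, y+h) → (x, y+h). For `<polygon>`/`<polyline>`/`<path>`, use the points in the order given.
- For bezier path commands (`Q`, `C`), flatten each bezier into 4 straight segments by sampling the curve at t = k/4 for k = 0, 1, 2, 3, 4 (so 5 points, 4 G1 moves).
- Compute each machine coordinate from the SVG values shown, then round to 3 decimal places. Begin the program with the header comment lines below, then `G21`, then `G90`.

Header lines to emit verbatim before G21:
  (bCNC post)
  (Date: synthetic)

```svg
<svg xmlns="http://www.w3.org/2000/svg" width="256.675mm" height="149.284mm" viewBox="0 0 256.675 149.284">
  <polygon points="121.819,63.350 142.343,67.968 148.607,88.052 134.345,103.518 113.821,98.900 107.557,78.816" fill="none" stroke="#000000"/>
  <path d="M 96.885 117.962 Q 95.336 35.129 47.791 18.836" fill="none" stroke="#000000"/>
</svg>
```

(bCNC post)
(Date: synthetic)
G21
G90
G00 X121.819 Y85.934
M4 S781
G01 X142.343 Y81.316 F715
G01 X148.607 Y61.232
G01 X134.345 Y45.766
G01 X113.821 Y50.384
G01 X107.557 Y70.468
G01 X121.819 Y85.934
M5
G00 X96.885 Y31.322
M4 S781
G01 X93.236 Y68.580 F715
G01 X83.837 Y97.520
G01 X68.689 Y118.143
G01 X47.791 Y130.448
M5

viewBox `0 0 256.675 149.284` with mm width/height → 1 unit = 1 mm. Flip: y_m = 149.284 − y_svg.

**Shape 1** — `<polygon>` regular polygon, stroke `#000000` → cut (S781, F715). Machine vertices: (121.819,85.934) → (142.343,81.316) → (148.607,61.232) → (134.345,45.766) → (113.821,50.384) → (107.557,70.468) → (121.819,85.934). Closed: final G1 returns to the first vertex.

**Shape 2** — `<path>` quadratic bezier, stroke `#000000` → cut (S781, F715). Control points (SVG): P0=(96.885,117.962), P1=(95.336,35.129), P2=(47.791,18.836); sampled at t=k/4. Machine vertices: (96.885,31.322) → (93.236,68.580) → (83.837,97.520) → (68.689,118.143) → (47.791,130.448). Open path.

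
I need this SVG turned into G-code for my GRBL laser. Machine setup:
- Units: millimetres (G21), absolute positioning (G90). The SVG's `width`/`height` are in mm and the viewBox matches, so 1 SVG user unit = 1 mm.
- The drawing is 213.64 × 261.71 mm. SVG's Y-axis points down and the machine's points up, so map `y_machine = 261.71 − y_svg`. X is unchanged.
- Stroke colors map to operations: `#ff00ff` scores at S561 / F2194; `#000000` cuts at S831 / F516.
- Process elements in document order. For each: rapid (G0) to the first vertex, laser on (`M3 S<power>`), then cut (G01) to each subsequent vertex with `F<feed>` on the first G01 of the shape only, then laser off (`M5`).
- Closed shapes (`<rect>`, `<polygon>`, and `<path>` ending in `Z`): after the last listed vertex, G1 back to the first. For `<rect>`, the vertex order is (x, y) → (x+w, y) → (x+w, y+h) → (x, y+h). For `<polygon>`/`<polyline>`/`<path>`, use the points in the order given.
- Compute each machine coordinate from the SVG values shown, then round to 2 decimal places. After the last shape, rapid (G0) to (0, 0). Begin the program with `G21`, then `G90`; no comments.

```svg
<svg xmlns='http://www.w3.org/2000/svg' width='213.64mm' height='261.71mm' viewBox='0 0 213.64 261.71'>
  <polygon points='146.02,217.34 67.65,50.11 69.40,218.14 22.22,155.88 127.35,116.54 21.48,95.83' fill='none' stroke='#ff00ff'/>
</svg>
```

G21
G90
G0 X146.02 Y44.37
M3 S561
G01 X67.65 Y211.60 F2194
G01 X69.40 Y43.57
G01 X22.22 Y105.83
G01 X127.35 Y145.17
G01 X21.48 Y165.88
G01 X146.02 Y44.37
M5
G0 X0.00 Y0.00

1 u = 1 mm; y_m = 261.71 − y.

[1] `<polygon>` closed polygon, #ff00ff→score S561 F2194: (146.02,44.37) → (67.65,211.60) → (69.40,43.57) → (22.22,105.83) → (127.35,145.17) → (21.48,165.88) → (146.02,44.37) (closed)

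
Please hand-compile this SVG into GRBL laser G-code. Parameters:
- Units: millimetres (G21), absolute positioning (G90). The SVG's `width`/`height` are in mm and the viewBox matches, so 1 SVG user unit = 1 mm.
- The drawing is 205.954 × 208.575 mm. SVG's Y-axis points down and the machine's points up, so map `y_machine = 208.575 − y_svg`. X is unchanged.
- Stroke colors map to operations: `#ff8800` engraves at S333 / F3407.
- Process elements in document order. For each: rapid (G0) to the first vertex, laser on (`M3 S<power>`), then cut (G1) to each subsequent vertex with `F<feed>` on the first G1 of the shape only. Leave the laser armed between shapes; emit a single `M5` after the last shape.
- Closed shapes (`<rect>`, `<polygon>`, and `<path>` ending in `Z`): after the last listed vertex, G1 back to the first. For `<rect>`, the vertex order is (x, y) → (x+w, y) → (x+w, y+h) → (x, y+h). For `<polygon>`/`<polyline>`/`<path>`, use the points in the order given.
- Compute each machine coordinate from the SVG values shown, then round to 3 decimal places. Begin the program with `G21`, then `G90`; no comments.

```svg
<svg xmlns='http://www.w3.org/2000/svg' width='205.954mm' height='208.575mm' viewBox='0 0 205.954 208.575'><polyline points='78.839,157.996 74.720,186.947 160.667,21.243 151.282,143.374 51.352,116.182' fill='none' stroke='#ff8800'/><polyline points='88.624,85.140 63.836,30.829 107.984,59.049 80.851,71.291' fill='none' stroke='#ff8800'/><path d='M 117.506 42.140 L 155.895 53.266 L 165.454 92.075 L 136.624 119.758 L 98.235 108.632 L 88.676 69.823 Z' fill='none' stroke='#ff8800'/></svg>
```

G21
G90
G0 X78.839 Y50.579
M3 S333
G1 X74.720 Y21.628 F3407
G1 X160.667 Y187.332
G1 X151.282 Y65.201
G1 X51.352 Y92.393
G0 X88.624 Y123.435
M3 S333
G1 X63.836 Y177.746 F3407
G1 X107.984 Y149.526
G1 X80.851 Y137.284
G0 X117.506 Y166.435
M3 S333
G1 X155.895 Y155.309 F3407
G1 X165.454 Y116.500
G1 X136.624 Y88.817
G1 X98.235 Y99.943
G1 X88.676 Y138.752
G1 X117.506 Y166.435
M5

Since the viewBox matches the mm dimensions, user units are millimetres directly. The only transform is the Y-flip y_m = 208.575 − y_svg.

Shape 1 is a open polyline drawn with `<polyline>`. Its stroke #ff8800 means engrave at S333, F3407. After flipping Y the toolpath is (78.839,50.579) → (74.720,21.628) → (160.667,187.332) → (151.282,65.201) → (51.352,92.393).

Shape 2 is a open polyline drawn with `<polyline>`. Its stroke #ff8800 means engrave at S333, F3407. After flipping Y the toolpath is (88.624,123.435) → (63.836,177.746) → (107.984,149.526) → (80.851,137.284).

Shape 3 is a regular polygon drawn with `<path>`. Its stroke #ff8800 means engrave at S333, F3407. After flipping Y the toolpath is (117.506,166.435) → (155.895,155.309) → (165.454,116.500) → (136.624,88.817) → (98.235,99.943) → (88.676,138.752) → (117.506,166.435), returning to the start.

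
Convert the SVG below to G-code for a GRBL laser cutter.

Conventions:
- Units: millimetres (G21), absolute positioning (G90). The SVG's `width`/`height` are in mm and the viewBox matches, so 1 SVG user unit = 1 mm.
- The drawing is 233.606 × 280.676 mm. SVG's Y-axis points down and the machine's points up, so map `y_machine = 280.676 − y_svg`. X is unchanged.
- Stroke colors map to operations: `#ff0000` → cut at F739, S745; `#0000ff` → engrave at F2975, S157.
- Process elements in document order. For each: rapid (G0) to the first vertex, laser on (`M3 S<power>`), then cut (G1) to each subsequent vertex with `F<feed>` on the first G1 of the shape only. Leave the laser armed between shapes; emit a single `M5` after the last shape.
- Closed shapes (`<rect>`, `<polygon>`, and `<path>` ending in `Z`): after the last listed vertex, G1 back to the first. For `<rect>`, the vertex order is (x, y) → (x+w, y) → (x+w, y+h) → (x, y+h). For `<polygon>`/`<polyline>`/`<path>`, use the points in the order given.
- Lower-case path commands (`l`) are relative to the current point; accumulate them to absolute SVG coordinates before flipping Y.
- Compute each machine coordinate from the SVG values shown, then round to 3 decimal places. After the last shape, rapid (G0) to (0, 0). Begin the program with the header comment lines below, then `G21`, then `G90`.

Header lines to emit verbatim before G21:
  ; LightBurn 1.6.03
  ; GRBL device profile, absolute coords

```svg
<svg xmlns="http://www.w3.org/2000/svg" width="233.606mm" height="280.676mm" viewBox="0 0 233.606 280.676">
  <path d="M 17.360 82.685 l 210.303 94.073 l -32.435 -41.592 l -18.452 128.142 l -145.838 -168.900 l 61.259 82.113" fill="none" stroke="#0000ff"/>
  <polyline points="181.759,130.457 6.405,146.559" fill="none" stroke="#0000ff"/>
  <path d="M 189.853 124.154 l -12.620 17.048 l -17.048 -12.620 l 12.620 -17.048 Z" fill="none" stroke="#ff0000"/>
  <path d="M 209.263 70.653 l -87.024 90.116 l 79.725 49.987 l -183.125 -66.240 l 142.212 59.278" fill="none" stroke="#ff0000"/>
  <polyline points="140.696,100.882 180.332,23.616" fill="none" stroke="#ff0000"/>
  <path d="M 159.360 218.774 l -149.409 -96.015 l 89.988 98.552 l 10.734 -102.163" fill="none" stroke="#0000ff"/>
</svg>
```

; LightBurn 1.6.03
; GRBL device profile, absolute coords
G21
G90
G0 X17.360 Y197.991
M3 S157
G1 X227.663 Y103.918 F2975
G1 X195.228 Y145.510
G1 X176.776 Y17.368
G1 X30.938 Y186.268
G1 X92.197 Y104.155
G0 X181.759 Y150.219
M3 S157
G1 X6.405 Y134.117 F2975
G0 X189.853 Y156.522
M3 S745
G1 X177.233 Y139.474 F739
G1 X160.185 Y152.094
G1 X172.805 Y169.142
G1 X189.853 Y156.522
G0 X209.263 Y210.023
M3 S745
G1 X122.239 Y119.907 F739
G1 X201.964 Y69.920
G1 X18.839 Y136.160
G1 X161.051 Y76.882
G0 X140.696 Y179.794
M3 S745
G1 X180.332 Y257.060 F739
G0 X159.360 Y61.902
M3 S157
G1 X9.951 Y157.917 F2975
G1 X99.939 Y59.365
G1 X110.673 Y161.528
M5
G0 X0.000 Y0.000

1 u = 1 mm; y_m = 280.676 − y.

[1] `<path>` open polyline, #0000ff→engrave S157 F2975: (17.360,197.991) → (227.663,103.918) → (195.228,145.510) → (176.776,17.368) → (30.938,186.268) → (92.197,104.155)

[2] `<polyline>` line segment, #0000ff→engrave S157 F2975: (181.759,150.219) → (6.405,134.117)

[3] `<path>` regular polygon, #ff0000→cut S745 F739: (189.853,156.522) → (177.233,139.474) → (160.185,152.094) → (172.805,169.142) → (189.853,156.522) (closed)

[4] `<path>` open polyline, #ff0000→cut S745 F739: (209.263,210.023) → (122.239,119.907) → (201.964,69.920) → (18.839,136.160) → (161.051,76.882)

[5] `<polyline>` line segment, #ff0000→cut S745 F739: (140.696,179.794) → (180.332,257.060)

[6] `<path>` open polyline, #0000ff→engrave S157 F2975: (159.360,61.902) → (9.951,157.917) → (99.939,59.365) → (110.673,161.528)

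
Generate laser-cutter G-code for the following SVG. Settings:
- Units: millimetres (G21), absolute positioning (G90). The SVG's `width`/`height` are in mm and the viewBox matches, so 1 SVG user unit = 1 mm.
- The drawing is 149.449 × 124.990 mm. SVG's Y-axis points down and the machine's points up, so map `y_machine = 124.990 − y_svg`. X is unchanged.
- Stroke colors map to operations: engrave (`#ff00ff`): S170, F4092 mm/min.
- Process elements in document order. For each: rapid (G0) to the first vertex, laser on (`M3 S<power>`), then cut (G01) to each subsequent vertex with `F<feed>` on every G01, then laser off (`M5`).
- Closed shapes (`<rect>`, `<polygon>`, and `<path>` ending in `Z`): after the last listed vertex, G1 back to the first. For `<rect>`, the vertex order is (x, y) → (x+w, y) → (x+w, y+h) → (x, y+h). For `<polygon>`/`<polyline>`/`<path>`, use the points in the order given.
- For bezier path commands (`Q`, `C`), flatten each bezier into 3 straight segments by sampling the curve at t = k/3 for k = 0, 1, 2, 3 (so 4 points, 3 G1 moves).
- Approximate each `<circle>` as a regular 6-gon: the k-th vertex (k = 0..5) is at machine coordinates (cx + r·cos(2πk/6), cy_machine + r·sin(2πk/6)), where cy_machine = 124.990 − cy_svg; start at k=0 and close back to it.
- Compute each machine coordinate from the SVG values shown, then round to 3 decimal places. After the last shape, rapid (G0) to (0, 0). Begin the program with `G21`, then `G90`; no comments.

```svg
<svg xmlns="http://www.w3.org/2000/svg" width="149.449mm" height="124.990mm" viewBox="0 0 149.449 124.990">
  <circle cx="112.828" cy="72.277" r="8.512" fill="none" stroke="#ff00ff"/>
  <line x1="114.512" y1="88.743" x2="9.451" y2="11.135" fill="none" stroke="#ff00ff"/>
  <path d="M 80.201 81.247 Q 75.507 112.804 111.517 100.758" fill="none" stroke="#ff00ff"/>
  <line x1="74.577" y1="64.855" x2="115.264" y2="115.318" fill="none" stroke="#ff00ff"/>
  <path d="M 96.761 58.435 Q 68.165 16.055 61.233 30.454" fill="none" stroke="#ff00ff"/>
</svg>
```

Since the viewBox matches the mm dimensions, user units are millimetres directly. The only transform is the Y-flip y_m = 124.990 − y_svg.

Shape 1 is a circle drawn with `<circle>`. Its stroke #ff00ff means engrave at S170, F4092. After flipping Y the toolpath is (121.340,52.713) → (117.084,60.085) → (108.572,60.085) → (104.316,52.713) → (108.572,45.341) → (117.084,45.341) → (121.340,52.713), returning to the start.

Shape 2 is a line segment drawn with `<line>`. Its stroke #ff00ff means engrave at S170, F4092. After flipping Y the toolpath is (114.512,36.247) → (9.451,113.855).

Shape 3 is a quadratic bezier drawn with `<path>`. Its stroke #ff00ff means engrave at S170, F4092. After flipping Y the toolpath is (80.201,43.743) → (81.594,27.550) → (92.033,21.046) → (111.517,24.232).

Shape 4 is a line segment drawn with `<line>`. Its stroke #ff00ff means engrave at S170, F4092. After flipping Y the toolpath is (74.577,60.135) → (115.264,9.672).

Shape 5 is a quadratic bezier drawn with `<path>`. Its stroke #ff00ff means engrave at S170, F4092. After flipping Y the toolpath is (96.761,66.555) → (80.104,88.500) → (68.261,97.827) → (61.233,94.536).

G21
G90
G0 X121.340 Y52.713
M3 S170
G01 X117.084 Y60.085 F4092
G01 X108.572 Y60.085 F4092
G01 X104.316 Y52.713 F4092
G01 X108.572 Y45.341 F4092
G01 X117.084 Y45.341 F4092
G01 X121.340 Y52.713 F4092
M5
G0 X114.512 Y36.247
M3 S170
G01 X9.451 Y113.855 F4092
M5
G0 X80.201 Y43.743
M3 S170
G01 X81.594 Y27.550 F4092
G01 X92.033 Y21.046 F4092
G01 X111.517 Y24.232 F4092
M5
G0 X74.577 Y60.135
M3 S170
G01 X115.264 Y9.672 F4092
M5
G0 X96.761 Y66.555
M3 S170
G01 X80.104 Y88.500 F4092
G01 X68.261 Y97.827 F4092
G01 X61.233 Y94.536 F4092
M5
G0 X0.000 Y0.000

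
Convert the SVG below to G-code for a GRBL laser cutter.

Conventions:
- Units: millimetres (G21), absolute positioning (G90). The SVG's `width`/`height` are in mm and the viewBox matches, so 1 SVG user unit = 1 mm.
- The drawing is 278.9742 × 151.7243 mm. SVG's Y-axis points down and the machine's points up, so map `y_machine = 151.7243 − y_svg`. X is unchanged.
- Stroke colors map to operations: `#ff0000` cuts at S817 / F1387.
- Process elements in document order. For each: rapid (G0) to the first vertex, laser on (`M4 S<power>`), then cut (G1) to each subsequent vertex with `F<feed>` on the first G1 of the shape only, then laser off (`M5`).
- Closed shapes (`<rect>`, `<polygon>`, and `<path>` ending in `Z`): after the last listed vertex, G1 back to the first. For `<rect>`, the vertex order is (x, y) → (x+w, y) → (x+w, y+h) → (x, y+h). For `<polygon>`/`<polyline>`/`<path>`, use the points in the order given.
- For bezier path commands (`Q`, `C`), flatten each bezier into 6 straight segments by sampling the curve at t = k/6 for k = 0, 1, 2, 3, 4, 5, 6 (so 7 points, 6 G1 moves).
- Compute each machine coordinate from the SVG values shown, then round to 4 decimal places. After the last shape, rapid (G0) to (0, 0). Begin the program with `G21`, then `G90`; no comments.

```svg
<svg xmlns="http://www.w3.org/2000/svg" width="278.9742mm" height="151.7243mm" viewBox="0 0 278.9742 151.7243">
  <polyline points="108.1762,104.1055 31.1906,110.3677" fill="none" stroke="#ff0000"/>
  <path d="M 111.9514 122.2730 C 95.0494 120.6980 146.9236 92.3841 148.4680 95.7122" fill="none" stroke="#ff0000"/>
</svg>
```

1 u = 1 mm; y_m = 151.7243 − y.

[1] `<polyline>` line segment, #ff0000→cut S817 F1387: (108.1762,47.6188) → (31.1906,41.3566)

[2] `<path>` cubic bezier, #ff0000→cut S817 F1387: (111.9514,29.4513) → (108.6803,32.1968) → (113.5635,37.7770) → (123.2923,44.5704) → (134.5583,50.9551) → (144.0531,55.3096) → (148.4680,56.0121)

G21
G90
G0 X108.1762 Y47.6188
M4 S817
G1 X31.1906 Y41.3566 F1387
M5
G0 X111.9514 Y29.4513
M4 S817
G1 X108.6803 Y32.1968 F1387
G1 X113.5635 Y37.7770
G1 X123.2923 Y44.5704
G1 X134.5583 Y50.9551
G1 X144.0531 Y55.3096
G1 X148.4680 Y56.0121
M5
G0 X0.0000 Y0.0000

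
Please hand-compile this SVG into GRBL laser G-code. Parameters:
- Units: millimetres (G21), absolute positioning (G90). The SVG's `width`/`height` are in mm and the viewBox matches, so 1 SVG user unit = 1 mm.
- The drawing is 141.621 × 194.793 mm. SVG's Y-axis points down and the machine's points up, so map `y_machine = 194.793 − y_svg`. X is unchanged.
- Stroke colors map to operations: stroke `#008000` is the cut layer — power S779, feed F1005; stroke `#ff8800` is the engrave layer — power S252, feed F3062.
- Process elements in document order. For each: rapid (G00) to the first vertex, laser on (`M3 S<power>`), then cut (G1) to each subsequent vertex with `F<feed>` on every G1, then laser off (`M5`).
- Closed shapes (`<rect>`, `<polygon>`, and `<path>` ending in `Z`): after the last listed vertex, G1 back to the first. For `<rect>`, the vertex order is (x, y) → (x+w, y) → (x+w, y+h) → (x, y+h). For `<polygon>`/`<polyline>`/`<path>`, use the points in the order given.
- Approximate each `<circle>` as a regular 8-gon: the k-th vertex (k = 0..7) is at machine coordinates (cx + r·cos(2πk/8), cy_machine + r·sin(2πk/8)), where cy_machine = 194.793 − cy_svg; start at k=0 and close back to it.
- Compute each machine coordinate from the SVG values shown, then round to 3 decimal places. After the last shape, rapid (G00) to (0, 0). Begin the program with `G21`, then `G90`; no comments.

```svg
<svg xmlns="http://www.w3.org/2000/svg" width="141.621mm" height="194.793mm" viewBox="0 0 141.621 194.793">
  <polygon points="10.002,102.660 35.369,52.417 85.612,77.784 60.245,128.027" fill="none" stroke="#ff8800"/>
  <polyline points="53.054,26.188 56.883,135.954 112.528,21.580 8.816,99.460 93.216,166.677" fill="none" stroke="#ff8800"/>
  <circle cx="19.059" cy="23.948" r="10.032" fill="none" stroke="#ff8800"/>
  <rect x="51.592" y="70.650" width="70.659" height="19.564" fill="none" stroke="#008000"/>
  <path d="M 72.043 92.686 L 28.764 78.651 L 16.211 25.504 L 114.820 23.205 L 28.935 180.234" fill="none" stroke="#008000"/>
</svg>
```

G21
G90
G00 X10.002 Y92.133
M3 S252
G1 X35.369 Y142.376 F3062
G1 X85.612 Y117.009 F3062
G1 X60.245 Y66.766 F3062
G1 X10.002 Y92.133 F3062
M5
G00 X53.054 Y168.605
M3 S252
G1 X56.883 Y58.839 F3062
G1 X112.528 Y173.213 F3062
G1 X8.816 Y95.333 F3062
G1 X93.216 Y28.116 F3062
M5
G00 X29.091 Y170.845
M3 S252
G1 X26.153 Y177.939 F3062
G1 X19.059 Y180.877 F3062
G1 X11.965 Y177.939 F3062
G1 X9.027 Y170.845 F3062
G1 X11.965 Y163.751 F3062
G1 X19.059 Y160.813 F3062
G1 X26.153 Y163.751 F3062
G1 X29.091 Y170.845 F3062
M5
G00 X51.592 Y124.143
M3 S779
G1 X122.251 Y124.143 F1005
G1 X122.251 Y104.579 F1005
G1 X51.592 Y104.579 F1005
G1 X51.592 Y124.143 F1005
M5
G00 X72.043 Y102.107
M3 S779
G1 X28.764 Y116.142 F1005
G1 X16.211 Y169.289 F1005
G1 X114.820 Y171.588 F1005
G1 X28.935 Y14.559 F1005
M5
G00 X0.000 Y0.000

Since the viewBox matches the mm dimensions, user units are millimetres directly. The only transform is the Y-flip y_m = 194.793 − y_svg.

Shape 1 is a regular polygon drawn with `<polygon>`. Its stroke #ff8800 means engrave at S252, F3062. After flipping Y the toolpath is (10.002,92.133) → (35.369,142.376) → (85.612,117.009) → (60.245,66.766) → (10.002,92.133), returning to the start.

Shape 2 is a open polyline drawn with `<polyline>`. Its stroke #ff8800 means engrave at S252, F3062. After flipping Y the toolpath is (53.054,168.605) → (56.883,58.839) → (112.528,173.213) → (8.816,95.333) → (93.216,28.116).

Shape 3 is a circle drawn with `<circle>`. Its stroke #ff8800 means engrave at S252, F3062. After flipping Y the toolpath is (29.091,170.845) → (26.153,177.939) → (19.059,180.877) → (11.965,177.939) → (9.027,170.845) → (11.965,163.751) → (19.059,160.813) → (26.153,163.751) → (29.091,170.845), returning to the start.

Shape 4 is a rectangle drawn with `<rect>`. Its stroke #008000 means cut at S779, F1005. After flipping Y the toolpath is (51.592,124.143) → (122.251,124.143) → (122.251,104.579) → (51.592,104.579) → (51.592,124.143), returning to the start.

Shape 5 is a open polyline drawn with `<path>`. Its stroke #008000 means cut at S779, F1005. After flipping Y the toolpath is (72.043,102.107) → (28.764,116.142) → (16.211,169.289) → (114.820,171.588) → (28.935,14.559).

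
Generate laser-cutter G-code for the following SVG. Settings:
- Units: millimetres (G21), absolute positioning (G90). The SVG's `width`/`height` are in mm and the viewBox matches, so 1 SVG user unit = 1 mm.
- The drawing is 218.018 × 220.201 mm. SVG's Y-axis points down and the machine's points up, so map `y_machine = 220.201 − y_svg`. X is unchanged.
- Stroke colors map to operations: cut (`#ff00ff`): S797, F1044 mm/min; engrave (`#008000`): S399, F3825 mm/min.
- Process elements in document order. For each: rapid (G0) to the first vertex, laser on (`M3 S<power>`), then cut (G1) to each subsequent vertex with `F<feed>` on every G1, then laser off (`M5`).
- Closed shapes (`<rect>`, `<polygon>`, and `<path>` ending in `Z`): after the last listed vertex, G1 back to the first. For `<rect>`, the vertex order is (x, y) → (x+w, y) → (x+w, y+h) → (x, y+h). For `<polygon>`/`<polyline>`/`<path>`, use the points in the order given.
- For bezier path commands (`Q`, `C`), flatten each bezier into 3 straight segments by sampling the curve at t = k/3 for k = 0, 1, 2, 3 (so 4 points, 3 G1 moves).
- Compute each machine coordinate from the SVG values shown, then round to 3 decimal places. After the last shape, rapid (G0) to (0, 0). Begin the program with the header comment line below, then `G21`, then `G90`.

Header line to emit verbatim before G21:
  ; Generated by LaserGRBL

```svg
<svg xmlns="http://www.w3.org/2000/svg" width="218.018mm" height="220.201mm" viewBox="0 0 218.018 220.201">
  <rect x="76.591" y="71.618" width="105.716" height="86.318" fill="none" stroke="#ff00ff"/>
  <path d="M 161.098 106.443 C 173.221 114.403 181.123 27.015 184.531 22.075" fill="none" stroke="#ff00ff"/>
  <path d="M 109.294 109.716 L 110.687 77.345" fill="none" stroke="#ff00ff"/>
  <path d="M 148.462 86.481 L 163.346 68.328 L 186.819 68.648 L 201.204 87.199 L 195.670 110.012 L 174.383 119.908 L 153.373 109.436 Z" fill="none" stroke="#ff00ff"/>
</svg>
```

; Generated by LaserGRBL
G21
G90
G0 X76.591 Y148.583
M3 S797
G1 X182.307 Y148.583 F1044
G1 X182.307 Y62.265 F1044
G1 X76.591 Y62.265 F1044
G1 X76.591 Y148.583 F1044
M5
G0 X161.098 Y113.758
M3 S797
G1 X171.804 Y130.996 F1044
G1 X179.635 Y172.288 F1044
G1 X184.531 Y198.126 F1044
M5
G0 X109.294 Y110.485
M3 S797
G1 X110.687 Y142.856 F1044
M5
G0 X148.462 Y133.720
M3 S797
G1 X163.346 Y151.873 F1044
G1 X186.819 Y151.553 F1044
G1 X201.204 Y133.002 F1044
G1 X195.670 Y110.189 F1044
G1 X174.383 Y100.293 F1044
G1 X153.373 Y110.765 F1044
G1 X148.462 Y133.720 F1044
M5
G0 X0.000 Y0.000

1 u = 1 mm; y_m = 220.201 − y.

[1] `<rect>` rectangle, #ff00ff→cut S797 F1044: (76.591,148.583) → (182.307,148.583) → (182.307,62.265) → (76.591,62.265) → (76.591,148.583) (closed)

[2] `<path>` cubic bezier, #ff00ff→cut S797 F1044: (161.098,113.758) → (171.804,130.996) → (179.635,172.288) → (184.531,198.126)

[3] `<path>` line segment, #ff00ff→cut S797 F1044: (109.294,110.485) → (110.687,142.856)

[4] `<path>` regular polygon, #ff00ff→cut S797 F1044: (148.462,133.720) → (163.346,151.873) → (186.819,151.553) → (201.204,133.002) → (195.670,110.189) → (174.383,100.293) → (153.373,110.765) → (148.462,133.720) (closed)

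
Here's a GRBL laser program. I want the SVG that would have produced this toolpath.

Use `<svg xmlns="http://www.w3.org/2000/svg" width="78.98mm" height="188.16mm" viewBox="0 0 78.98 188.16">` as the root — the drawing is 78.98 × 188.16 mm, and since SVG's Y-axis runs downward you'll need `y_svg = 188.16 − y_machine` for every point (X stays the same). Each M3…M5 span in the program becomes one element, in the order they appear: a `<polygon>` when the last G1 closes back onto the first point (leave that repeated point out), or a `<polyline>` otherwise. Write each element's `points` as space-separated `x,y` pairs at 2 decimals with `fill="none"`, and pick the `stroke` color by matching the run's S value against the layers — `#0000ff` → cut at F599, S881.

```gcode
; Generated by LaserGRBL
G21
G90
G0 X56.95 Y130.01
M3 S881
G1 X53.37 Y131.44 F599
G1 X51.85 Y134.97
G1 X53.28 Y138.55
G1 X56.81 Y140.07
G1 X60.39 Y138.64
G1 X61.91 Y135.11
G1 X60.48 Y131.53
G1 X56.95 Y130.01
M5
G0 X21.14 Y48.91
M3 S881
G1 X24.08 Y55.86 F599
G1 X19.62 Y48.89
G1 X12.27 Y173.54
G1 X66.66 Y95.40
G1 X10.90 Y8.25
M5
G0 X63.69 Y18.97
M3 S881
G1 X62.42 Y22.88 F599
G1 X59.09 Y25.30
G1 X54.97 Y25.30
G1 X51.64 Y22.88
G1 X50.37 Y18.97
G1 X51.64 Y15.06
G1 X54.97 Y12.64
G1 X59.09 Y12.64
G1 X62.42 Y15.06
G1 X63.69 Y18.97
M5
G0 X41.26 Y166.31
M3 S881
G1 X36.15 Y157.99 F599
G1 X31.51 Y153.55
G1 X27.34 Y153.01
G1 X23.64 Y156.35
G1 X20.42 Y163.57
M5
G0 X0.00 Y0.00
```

Each laser-on run becomes one SVG element. Flip Y back into SVG space with y_svg = 188.16 − y_machine. Every run uses S881, so all elements get stroke `#0000ff` (cut).

Run 1: The run returns to its start, so emit a `<polygon>` with points (Y-flipped): 56.95,58.15 53.37,56.72 51.85,53.19 53.28,49.61 56.81,48.09 60.39,49.52 61.91,53.05 60.48,56.63.

Run 2: The run is open, so emit a `<polyline>` with points (Y-flipped): 21.14,139.25 24.08,132.30 19.62,139.27 12.27,14.62 66.66,92.76 10.90,179.91.

Run 3: The run returns to its start, so emit a `<polygon>` with points (Y-flipped): 63.69,169.19 62.42,165.28 59.09,162.86 54.97,162.86 51.64,165.28 50.37,169.19 51.64,173.10 54.97,175.52 59.09,175.52 62.42,173.10.

Run 4: The run is open, so emit a `<polyline>` with points (Y-flipped): 41.26,21.85 36.15,30.17 31.51,34.61 27.34,35.15 23.64,31.81 20.42,24.59.

<svg xmlns="http://www.w3.org/2000/svg" width="78.98mm" height="188.16mm" viewBox="0 0 78.98 188.16">
  <polygon points="56.95,58.15 53.37,56.72 51.85,53.19 53.28,49.61 56.81,48.09 60.39,49.52 61.91,53.05 60.48,56.63" fill="none" stroke="#0000ff"/>
  <polyline points="21.14,139.25 24.08,132.30 19.62,139.27 12.27,14.62 66.66,92.76 10.90,179.91" fill="none" stroke="#0000ff"/>
  <polygon points="63.69,169.19 62.42,165.28 59.09,162.86 54.97,162.86 51.64,165.28 50.37,169.19 51.64,173.10 54.97,175.52 59.09,175.52 62.42,173.10" fill="none" stroke="#0000ff"/>
  <polyline points="41.26,21.85 36.15,30.17 31.51,34.61 27.34,35.15 23.64,31.81 20.42,24.59" fill="none" stroke="#0000ff"/>
</svg>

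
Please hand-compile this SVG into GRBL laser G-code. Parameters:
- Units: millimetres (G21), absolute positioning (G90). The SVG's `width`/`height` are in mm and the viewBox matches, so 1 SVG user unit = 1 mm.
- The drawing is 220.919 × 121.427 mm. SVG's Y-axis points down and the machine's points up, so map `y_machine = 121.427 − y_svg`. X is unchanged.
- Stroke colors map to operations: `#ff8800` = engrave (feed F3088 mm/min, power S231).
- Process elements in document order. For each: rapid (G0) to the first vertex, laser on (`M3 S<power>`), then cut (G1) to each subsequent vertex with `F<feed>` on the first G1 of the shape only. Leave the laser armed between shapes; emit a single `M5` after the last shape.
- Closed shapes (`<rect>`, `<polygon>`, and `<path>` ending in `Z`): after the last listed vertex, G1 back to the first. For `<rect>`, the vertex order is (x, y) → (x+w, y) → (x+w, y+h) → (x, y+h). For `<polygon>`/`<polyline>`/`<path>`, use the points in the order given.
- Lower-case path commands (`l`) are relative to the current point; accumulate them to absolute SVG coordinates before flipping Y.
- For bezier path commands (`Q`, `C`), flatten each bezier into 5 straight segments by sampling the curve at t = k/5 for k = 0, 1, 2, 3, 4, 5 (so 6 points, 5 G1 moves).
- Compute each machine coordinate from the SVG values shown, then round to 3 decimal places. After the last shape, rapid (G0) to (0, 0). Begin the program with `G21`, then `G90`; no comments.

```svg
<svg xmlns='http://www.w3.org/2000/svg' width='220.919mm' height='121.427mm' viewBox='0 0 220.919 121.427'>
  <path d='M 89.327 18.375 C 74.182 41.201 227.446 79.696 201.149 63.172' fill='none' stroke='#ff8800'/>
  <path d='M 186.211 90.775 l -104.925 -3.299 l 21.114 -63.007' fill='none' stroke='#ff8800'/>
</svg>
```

G21
G90
G0 X89.327 Y103.052
M3 S231
G1 X97.665 Y88.042 F3088
G1 X129.719 Y72.664
G1 X168.786 Y60.311
G1 X198.164 Y54.377
G1 X201.149 Y58.255
G0 X186.211 Y30.652
M3 S231
G1 X81.286 Y33.951 F3088
G1 X102.400 Y96.958
M5
G0 X0.000 Y0.000

viewBox `0 0 220.919 121.427` with mm width/height → 1 unit = 1 mm. Flip: y_m = 121.427 − y_svg.

**Shape 1** — `<path>` cubic bezier, stroke `#ff8800` → engrave (S231, F3088). Control points (SVG): P0=(89.327,18.375), P1=(74.182,41.201), P2=(227.446,79.696), P3=(201.149,63.172); sampled at t=k/5. Machine vertices: (89.327,103.052) → (97.665,88.042) → (129.719,72.664) → (168.786,60.311) → (198.164,54.377) → (201.149,58.255). Open path.

**Shape 2** — `<path>` open polyline, stroke `#ff8800` → engrave (S231, F3088). Machine vertices: (186.211,30.652) → (81.286,33.951) → (102.400,96.958). Open path.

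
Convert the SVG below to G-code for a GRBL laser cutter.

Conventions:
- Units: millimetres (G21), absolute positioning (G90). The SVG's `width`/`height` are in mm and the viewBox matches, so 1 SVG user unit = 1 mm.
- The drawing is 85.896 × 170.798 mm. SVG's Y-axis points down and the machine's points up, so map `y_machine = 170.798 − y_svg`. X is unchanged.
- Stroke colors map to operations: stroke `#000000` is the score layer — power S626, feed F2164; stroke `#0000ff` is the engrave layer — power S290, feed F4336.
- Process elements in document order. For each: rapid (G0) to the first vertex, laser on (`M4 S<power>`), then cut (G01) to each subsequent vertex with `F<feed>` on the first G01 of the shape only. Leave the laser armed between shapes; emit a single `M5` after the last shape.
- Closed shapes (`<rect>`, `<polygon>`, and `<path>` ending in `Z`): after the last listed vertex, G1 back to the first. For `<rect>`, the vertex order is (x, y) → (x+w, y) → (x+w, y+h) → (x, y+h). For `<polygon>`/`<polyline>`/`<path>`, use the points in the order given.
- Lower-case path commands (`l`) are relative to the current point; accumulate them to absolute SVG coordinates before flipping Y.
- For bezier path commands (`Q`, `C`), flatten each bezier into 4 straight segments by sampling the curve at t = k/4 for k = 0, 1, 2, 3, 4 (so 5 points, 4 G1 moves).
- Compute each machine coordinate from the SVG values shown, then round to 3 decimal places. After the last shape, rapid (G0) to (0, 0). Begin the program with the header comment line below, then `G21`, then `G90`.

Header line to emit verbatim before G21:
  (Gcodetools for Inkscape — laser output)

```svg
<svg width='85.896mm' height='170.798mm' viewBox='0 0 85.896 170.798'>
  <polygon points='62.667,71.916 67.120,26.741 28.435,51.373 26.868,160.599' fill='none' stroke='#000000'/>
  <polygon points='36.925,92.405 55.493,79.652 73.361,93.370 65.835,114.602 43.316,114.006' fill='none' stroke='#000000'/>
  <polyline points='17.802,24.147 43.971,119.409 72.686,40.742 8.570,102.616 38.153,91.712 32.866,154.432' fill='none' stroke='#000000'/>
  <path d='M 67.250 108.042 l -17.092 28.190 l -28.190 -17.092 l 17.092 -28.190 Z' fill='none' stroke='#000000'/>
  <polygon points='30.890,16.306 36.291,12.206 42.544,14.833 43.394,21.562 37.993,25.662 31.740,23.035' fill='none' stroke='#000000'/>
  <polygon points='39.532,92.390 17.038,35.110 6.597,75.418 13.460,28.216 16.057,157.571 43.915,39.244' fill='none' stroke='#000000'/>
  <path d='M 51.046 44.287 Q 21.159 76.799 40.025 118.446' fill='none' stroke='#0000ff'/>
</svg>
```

viewBox `0 0 85.896 170.798` with mm width/height → 1 unit = 1 mm. Flip: y_m = 170.798 − y_svg.

**Shape 1** — `<polygon>` closed polygon, stroke `#000000` → score (S626, F2164). Machine vertices: (62.667,98.882) → (67.120,144.057) → (28.435,119.425) → (26.868,10.199) → (62.667,98.882). Closed: final G1 returns to the first vertex.

**Shape 2** — `<polygon>` regular polygon, stroke `#000000` → score (S626, F2164). Machine vertices: (36.925,78.393) → (55.493,91.146) → (73.361,77.428) → (65.835,56.196) → (43.316,56.792) → (36.925,78.393). Closed: final G1 returns to the first vertex.

**Shape 3** — `<polyline>` open polyline, stroke `#000000` → score (S626, F2164). Machine vertices: (17.802,146.651) → (43.971,51.389) → (72.686,130.056) → (8.570,68.182) → (38.153,79.086) → (32.866,16.366). Open path.

**Shape 4** — `<path>` regular polygon, stroke `#000000` → score (S626, F2164). Machine vertices: (67.250,62.756) → (50.158,34.566) → (21.968,51.658) → (39.060,79.848) → (67.250,62.756). Closed: final G1 returns to the first vertex.

**Shape 5** — `<polygon>` regular polygon, stroke `#000000` → score (S626, F2164). Machine vertices: (30.890,154.492) → (36.291,158.592) → (42.544,155.965) → (43.394,149.236) → (37.993,145.136) → (31.740,147.763) → (30.890,154.492). Closed: final G1 returns to the first vertex.

**Shape 6** — `<polygon>` closed polygon, stroke `#000000` → score (S626, F2164). Machine vertices: (39.532,78.408) → (17.038,135.688) → (6.597,95.380) → (13.460,142.582) → (16.057,13.227) → (43.915,131.554) → (39.532,78.408). Closed: final G1 returns to the first vertex.

**Shape 7** — `<path>` quadratic bezier, stroke `#0000ff` → engrave (S290, F4336). Control points (SVG): P0=(51.046,44.287), P1=(21.159,76.799), P2=(40.025,118.446); sampled at t=k/4. Machine vertices: (51.046,126.511) → (39.150,109.684) → (33.347,91.715) → (33.639,72.605) → (40.025,52.352). Open path.

(Gcodetools for Inkscape — laser output)
G21
G90
G0 X62.667 Y98.882
M4 S626
G01 X67.120 Y144.057 F2164
G01 X28.435 Y119.425
G01 X26.868 Y10.199
G01 X62.667 Y98.882
G0 X36.925 Y78.393
M4 S626
G01 X55.493 Y91.146 F2164
G01 X73.361 Y77.428
G01 X65.835 Y56.196
G01 X43.316 Y56.792
G01 X36.925 Y78.393
G0 X17.802 Y146.651
M4 S626
G01 X43.971 Y51.389 F2164
G01 X72.686 Y130.056
G01 X8.570 Y68.182
G01 X38.153 Y79.086
G01 X32.866 Y16.366
G0 X67.250 Y62.756
M4 S626
G01 X50.158 Y34.566 F2164
G01 X21.968 Y51.658
G01 X39.060 Y79.848
G01 X67.250 Y62.756
G0 X30.890 Y154.492
M4 S626
G01 X36.291 Y158.592 F2164
G01 X42.544 Y155.965
G01 X43.394 Y149.236
G01 X37.993 Y145.136
G01 X31.740 Y147.763
G01 X30.890 Y154.492
G0 X39.532 Y78.408
M4 S626
G01 X17.038 Y135.688 F2164
G01 X6.597 Y95.380
G01 X13.460 Y142.582
G01 X16.057 Y13.227
G01 X43.915 Y131.554
G01 X39.532 Y78.408
G0 X51.046 Y126.511
M4 S290
G01 X39.150 Y109.684 F4336
G01 X33.347 Y91.715
G01 X33.639 Y72.605
G01 X40.025 Y52.352
M5
G0 X0.000 Y0.000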